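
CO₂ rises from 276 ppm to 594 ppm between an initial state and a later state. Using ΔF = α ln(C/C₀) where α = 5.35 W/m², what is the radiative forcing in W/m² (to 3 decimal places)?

ΔF = 4.101 W/m²

CO₂: 5.35 × ln(594/276) = 5.35 × ln(2.15217) = 5.35 × 0.76648 = 4.1007 W/m².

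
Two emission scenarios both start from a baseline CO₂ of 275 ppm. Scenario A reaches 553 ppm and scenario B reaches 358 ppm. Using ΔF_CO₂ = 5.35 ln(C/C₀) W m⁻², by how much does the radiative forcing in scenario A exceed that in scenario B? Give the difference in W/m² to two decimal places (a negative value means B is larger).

ΔF_A − ΔF_B = 2.33 W/m²

ΔF_A = 5.35 ln(553/275) = 5.35 × 0.69859 = 3.7375 W/m².
ΔF_B = 5.35 ln(358/275) = 5.35 × 0.26376 = 1.4111 W/m².
Difference: 3.7375 − 1.4111 = 2.3264 W/m².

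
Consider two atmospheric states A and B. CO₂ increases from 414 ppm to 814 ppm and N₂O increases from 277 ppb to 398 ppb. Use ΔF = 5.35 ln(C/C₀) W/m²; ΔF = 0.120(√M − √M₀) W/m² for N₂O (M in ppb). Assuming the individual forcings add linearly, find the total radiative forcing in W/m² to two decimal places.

CO₂: 5.35 × ln(814/414) = 5.35 × ln(1.96618) = 5.35 × 0.67609 = 3.6171 W/m².
N₂O: 0.120 × (√398 − √277) = 0.120 × (19.9499 − 16.6433) = 0.120 × 3.3066 = 0.3968 W/m².
Total ΔF = 3.6171 + 0.3968 = 4.0139 W/m².

ΔF = 4.01 W/m²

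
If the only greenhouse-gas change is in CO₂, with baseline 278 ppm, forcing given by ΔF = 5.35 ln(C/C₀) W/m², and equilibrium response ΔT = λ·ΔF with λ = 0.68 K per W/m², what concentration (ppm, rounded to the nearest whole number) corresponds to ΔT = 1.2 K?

Required forcing: ΔF = ΔT/λ = 1.2/0.68 = 1.7647 W/m².
Then ln(C/278) = ΔF/5.35 = 1.7647/5.35 = 0.32985.
So C = 278 × e^0.32985 = 278 × 1.39076 = 386.63 ppm.

C ≈ 387 ppm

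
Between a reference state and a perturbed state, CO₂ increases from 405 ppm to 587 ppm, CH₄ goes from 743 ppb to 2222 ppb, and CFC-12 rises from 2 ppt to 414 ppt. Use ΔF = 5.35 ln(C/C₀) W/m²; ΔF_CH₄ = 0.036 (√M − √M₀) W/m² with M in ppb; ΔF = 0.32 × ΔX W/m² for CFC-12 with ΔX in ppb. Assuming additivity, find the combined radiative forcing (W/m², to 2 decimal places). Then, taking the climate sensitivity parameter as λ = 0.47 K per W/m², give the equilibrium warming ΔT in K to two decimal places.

CO₂: 5.35 × ln(587/405) = 5.35 × ln(1.44938) = 5.35 × 0.37114 = 1.9856 W/m².
CH₄: 0.036 × (√2222 − √743) = 0.036 × (47.1381 − 27.2580) = 0.036 × 19.8801 = 0.7157 W/m².
CFC-12: Δ = 414 − 2 = 412 ppt = 0.412 ppb; ΔF = 0.32 × 0.412 = 0.1318 W/m².
Total ΔF = 1.9856 + 0.7157 + 0.1318 = 2.8331 W/m².
ΔT = λ ΔF = 0.47 × 2.83 = 1.3301 K.

ΔF = 2.83 W/m²; ΔT = 1.33 K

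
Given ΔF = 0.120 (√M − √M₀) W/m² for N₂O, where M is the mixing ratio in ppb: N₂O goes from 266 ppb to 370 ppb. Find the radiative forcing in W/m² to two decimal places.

N₂O: 0.120 × (√370 − √266) = 0.120 × (19.2354 − 16.3095) = 0.120 × 2.9259 = 0.3511 W/m².

ΔF = 0.35 W/m²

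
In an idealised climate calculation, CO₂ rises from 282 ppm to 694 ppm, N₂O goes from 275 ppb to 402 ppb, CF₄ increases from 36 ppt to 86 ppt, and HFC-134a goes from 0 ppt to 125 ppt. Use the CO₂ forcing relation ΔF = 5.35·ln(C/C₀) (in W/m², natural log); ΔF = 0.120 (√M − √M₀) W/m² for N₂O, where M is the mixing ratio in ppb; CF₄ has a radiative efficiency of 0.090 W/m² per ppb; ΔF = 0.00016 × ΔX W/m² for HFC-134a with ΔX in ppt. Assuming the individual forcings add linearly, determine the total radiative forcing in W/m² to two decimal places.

CO₂: 5.35 × ln(694/282) = 5.35 × ln(2.46099) = 5.35 × 0.90056 = 4.8180 W/m².
N₂O: 0.120 × (√402 − √275) = 0.120 × (20.0499 − 16.5831) = 0.120 × 3.4668 = 0.4160 W/m².
CF₄: Δ = 86 − 36 = 50 ppt = 0.050 ppb; ΔF = 0.090 × 0.050 = 0.0045 W/m².
HFC-134a: ΔF = 0.00016 × (125 − 0) = 0.00016 × 125 = 0.0200 W/m².
Total ΔF = 4.8180 + 0.4160 + 0.0045 + 0.0200 = 5.2585 W/m².

ΔF = 5.26 W/m²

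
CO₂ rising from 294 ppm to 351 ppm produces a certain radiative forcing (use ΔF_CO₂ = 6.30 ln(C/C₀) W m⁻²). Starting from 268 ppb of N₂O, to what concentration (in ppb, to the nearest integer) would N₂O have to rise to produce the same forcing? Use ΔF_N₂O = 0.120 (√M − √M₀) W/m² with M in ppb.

M ≈ 659 ppb

CO₂ forcing: 6.30 × ln(351/294) = 6.30 × 0.177206 = 1.11640 W/m².
Set 0.120(√M − √268) = 1.11640: √M = 1.11640/0.120 + √268 = 9.3033 + 16.3707 = 25.6740.
M = (25.6740)² = 659.15 ppb.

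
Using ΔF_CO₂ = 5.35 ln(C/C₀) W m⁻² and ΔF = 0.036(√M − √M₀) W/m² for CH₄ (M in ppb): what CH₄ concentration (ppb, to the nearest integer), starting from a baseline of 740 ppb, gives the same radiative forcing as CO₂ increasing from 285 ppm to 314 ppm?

CO₂ forcing: 5.35 × ln(314/285) = 5.35 × 0.096904 = 0.51844 W/m².
Set 0.036(√M − √740) = 0.51844: √M = 0.51844/0.036 + √740 = 14.4011 + 27.2029 = 41.6040.
M = (41.6040)² = 1730.89 ppb.

M ≈ 1731 ppb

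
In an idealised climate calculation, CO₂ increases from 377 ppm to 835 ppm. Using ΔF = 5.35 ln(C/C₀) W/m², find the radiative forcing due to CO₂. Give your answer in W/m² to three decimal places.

ΔF = 4.254 W/m²

CO₂: 5.35 × ln(835/377) = 5.35 × ln(2.21485) = 5.35 × 0.79518 = 4.2542 W/m².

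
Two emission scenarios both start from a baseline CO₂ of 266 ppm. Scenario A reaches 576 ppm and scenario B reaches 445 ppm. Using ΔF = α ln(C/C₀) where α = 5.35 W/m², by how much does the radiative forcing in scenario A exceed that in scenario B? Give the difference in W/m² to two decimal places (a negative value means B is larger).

ΔF_A = 5.35 ln(576/266) = 5.35 × 0.77261 = 4.1335 W/m².
ΔF_B = 5.35 ln(445/266) = 5.35 × 0.51458 = 2.7530 W/m².
Difference: 4.1335 − 2.7530 = 1.3805 W/m².
(Equivalently, ΔF_A − ΔF_B = 5.35 ln(576/445) = 5.35 × 0.25803 = 1.3805 W/m².)

ΔF_A − ΔF_B = 1.38 W/m²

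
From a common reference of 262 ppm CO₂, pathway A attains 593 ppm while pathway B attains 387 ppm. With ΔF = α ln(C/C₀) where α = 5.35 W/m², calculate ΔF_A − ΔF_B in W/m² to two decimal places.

ΔF_A − ΔF_B = 2.28 W/m²

ΔF_A = 5.35 ln(593/262) = 5.35 × 0.81685 = 4.3701 W/m².
ΔF_B = 5.35 ln(387/262) = 5.35 × 0.39008 = 2.0869 W/m².
Difference: 4.3701 − 2.0869 = 2.2832 W/m².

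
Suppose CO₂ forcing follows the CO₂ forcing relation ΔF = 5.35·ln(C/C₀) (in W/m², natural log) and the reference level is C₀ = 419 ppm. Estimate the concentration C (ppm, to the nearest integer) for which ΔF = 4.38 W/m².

Set 5.35 ln(C/419) = 4.38, so ln(C/419) = 4.38/5.35 = 0.81869.
Then C/419 = e^0.81869 = 2.26753, giving C = 419 × 2.26753 = 950.10 ppm.

C ≈ 950 ppm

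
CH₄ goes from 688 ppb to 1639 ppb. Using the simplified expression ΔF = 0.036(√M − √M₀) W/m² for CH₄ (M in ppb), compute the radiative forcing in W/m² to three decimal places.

ΔF = 0.513 W/m²

CH₄: 0.036 × (√1639 − √688) = 0.036 × (40.4846 − 26.2298) = 0.036 × 14.2548 = 0.5132 W/m².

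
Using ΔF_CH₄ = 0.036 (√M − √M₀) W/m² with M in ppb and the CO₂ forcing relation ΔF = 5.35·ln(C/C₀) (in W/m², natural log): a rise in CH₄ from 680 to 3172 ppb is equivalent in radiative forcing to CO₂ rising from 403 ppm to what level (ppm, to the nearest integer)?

CH₄ forcing: 0.036 × (√3172 − √680) = 0.036 × (56.3205 − 26.0768) = 0.036 × 30.2437 = 1.08877 W/m².
Set 5.35 ln(C/403) = 1.08877: ln(C/403) = 1.08877/5.35 = 0.20351, so C = 403 × e^0.20351 = 403 × 1.22570 = 493.96 ppm.

C ≈ 494 ppm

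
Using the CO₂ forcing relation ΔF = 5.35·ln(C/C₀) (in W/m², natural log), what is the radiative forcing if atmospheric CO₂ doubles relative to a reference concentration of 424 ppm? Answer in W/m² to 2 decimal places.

ΔF = 5.35 × ln(2) = 5.35 × 0.69315 = 3.7084 W/m².

ΔF = 3.71 W/m²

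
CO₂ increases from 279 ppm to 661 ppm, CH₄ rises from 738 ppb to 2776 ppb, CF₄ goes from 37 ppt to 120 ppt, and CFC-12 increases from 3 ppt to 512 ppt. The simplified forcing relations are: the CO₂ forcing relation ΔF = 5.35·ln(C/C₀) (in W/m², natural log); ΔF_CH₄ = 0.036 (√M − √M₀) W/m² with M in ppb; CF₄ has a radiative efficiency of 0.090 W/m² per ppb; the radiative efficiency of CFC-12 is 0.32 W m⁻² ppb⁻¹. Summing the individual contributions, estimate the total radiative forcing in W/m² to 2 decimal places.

CO₂: 5.35 × ln(661/279) = 5.35 × ln(2.36918) = 5.35 × 0.86254 = 4.6146 W/m².
CH₄: 0.036 × (√2776 − √738) = 0.036 × (52.6878 − 27.1662) = 0.036 × 25.5216 = 0.9188 W/m².
CF₄: Δ = 120 − 37 = 83 ppt = 0.083 ppb; ΔF = 0.090 × 0.083 = 0.0075 W/m².
CFC-12: Δ = 512 − 3 = 509 ppt = 0.509 ppb; ΔF = 0.32 × 0.509 = 0.1629 W/m².
Total ΔF = 4.6146 + 0.9188 + 0.0075 + 0.1629 = 5.7038 W/m².

ΔF = 5.70 W/m²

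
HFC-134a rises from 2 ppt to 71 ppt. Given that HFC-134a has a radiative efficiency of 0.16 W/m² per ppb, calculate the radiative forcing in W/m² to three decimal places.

HFC-134a: Δ = 71 − 2 = 69 ppt = 0.069 ppb; ΔF = 0.16 × 0.069 = 0.0110 W/m².

ΔF = 0.011 W/m²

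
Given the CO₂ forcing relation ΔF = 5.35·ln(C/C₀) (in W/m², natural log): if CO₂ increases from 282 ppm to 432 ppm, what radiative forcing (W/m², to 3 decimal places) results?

ΔF = 2.282 W/m²

CO₂: 5.35 × ln(432/282) = 5.35 × ln(1.53191) = 5.35 × 0.42652 = 2.2819 W/m².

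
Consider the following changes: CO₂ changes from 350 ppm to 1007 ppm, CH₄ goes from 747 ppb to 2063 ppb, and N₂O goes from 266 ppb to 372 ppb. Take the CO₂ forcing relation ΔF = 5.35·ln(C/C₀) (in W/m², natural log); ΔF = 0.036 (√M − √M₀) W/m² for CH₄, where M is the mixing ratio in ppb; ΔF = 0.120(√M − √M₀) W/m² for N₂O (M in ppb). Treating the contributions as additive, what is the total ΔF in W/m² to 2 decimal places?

ΔF = 6.66 W/m²

CO₂: 5.35 × ln(1007/350) = 5.35 × ln(2.87714) = 5.35 × 1.05680 = 5.6539 W/m².
CH₄: 0.036 × (√2063 − √747) = 0.036 × (45.4203 − 27.3313) = 0.036 × 18.0890 = 0.6512 W/m².
N₂O: 0.120 × (√372 − √266) = 0.120 × (19.2873 − 16.3095) = 0.120 × 2.9778 = 0.3573 W/m².
Total ΔF = 5.6539 + 0.6512 + 0.3573 = 6.6624 W/m².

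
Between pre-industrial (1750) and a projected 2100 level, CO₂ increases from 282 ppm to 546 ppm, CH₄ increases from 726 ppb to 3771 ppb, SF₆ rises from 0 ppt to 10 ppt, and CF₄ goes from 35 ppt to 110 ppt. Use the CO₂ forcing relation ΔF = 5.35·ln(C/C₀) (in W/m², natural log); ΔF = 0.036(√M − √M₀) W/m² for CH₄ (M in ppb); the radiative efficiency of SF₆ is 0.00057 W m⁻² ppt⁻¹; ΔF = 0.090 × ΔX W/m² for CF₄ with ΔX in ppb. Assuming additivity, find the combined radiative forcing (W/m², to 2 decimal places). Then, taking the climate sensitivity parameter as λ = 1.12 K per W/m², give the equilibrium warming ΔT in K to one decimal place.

ΔF = 4.79 W/m²; ΔT = 5.4 K

CO₂: 5.35 × ln(546/282) = 5.35 × ln(1.93617) = 5.35 × 0.66071 = 3.5348 W/m².
CH₄: 0.036 × (√3771 − √726) = 0.036 × (61.4085 − 26.9444) = 0.036 × 34.4641 = 1.2407 W/m².
SF₆: ΔF = 0.00057 × (10 − 0) = 0.00057 × 10 = 0.0057 W/m².
CF₄: Δ = 110 − 35 = 75 ppt = 0.075 ppb; ΔF = 0.090 × 0.075 = 0.0068 W/m².
Total ΔF = 3.5348 + 1.2407 + 0.0057 + 0.0068 = 4.7880 W/m².
ΔT = λ ΔF = 1.12 × 4.79 = 5.3648 K.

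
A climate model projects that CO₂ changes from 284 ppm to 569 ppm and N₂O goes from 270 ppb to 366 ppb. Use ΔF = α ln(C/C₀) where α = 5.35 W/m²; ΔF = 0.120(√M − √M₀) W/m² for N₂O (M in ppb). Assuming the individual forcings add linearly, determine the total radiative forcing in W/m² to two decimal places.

CO₂: 5.35 × ln(569/284) = 5.35 × ln(2.00352) = 5.35 × 0.69491 = 3.7178 W/m².
N₂O: 0.120 × (√366 − √270) = 0.120 × (19.1311 − 16.4317) = 0.120 × 2.6994 = 0.3239 W/m².
Total ΔF = 3.7178 + 0.3239 = 4.0417 W/m².

ΔF = 4.04 W/m²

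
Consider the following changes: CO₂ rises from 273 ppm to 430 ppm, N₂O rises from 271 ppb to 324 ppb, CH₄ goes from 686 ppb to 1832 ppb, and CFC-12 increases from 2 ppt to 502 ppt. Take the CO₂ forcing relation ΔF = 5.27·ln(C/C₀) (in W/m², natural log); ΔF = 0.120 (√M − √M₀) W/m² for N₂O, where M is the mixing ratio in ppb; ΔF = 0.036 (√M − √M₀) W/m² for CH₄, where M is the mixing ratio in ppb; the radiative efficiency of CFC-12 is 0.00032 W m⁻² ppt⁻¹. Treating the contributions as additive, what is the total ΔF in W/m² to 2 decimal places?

CO₂: 5.27 × ln(430/273) = 5.27 × ln(1.57509) = 5.27 × 0.45431 = 2.3942 W/m².
N₂O: 0.120 × (√324 − √271) = 0.120 × (18.0000 − 16.4621) = 0.120 × 1.5379 = 0.1845 W/m².
CH₄: 0.036 × (√1832 − √686) = 0.036 × (42.8019 − 26.1916) = 0.036 × 16.6103 = 0.5980 W/m².
CFC-12: ΔF = 0.00032 × (502 − 2) = 0.00032 × 500 = 0.1600 W/m².
Total ΔF = 2.3942 + 0.1845 + 0.5980 + 0.1600 = 3.3367 W/m².

ΔF = 3.34 W/m²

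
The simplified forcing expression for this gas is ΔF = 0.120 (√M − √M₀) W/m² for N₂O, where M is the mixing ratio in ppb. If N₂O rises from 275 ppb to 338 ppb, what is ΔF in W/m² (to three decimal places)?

N₂O: 0.120 × (√338 − √275) = 0.120 × (18.3848 − 16.5831) = 0.120 × 1.8017 = 0.2162 W/m².

ΔF = 0.216 W/m²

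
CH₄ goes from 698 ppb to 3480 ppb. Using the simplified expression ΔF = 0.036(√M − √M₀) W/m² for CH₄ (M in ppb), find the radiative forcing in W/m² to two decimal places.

ΔF = 1.17 W/m²

CH₄: 0.036 × (√3480 − √698) = 0.036 × (58.9915 − 26.4197) = 0.036 × 32.5718 = 1.1726 W/m².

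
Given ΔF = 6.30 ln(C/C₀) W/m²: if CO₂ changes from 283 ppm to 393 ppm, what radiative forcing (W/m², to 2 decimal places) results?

CO₂: 6.30 × ln(393/283) = 6.30 × ln(1.38869) = 6.30 × 0.32836 = 2.0687 W/m².

ΔF = 2.07 W/m²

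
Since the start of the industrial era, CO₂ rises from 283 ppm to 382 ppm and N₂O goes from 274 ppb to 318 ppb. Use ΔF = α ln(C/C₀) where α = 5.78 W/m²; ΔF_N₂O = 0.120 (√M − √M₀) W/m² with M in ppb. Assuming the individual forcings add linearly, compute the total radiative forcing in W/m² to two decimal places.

CO₂: 5.78 × ln(382/283) = 5.78 × ln(1.34982) = 5.78 × 0.29997 = 1.7338 W/m².
N₂O: 0.120 × (√318 − √274) = 0.120 × (17.8326 − 16.5529) = 0.120 × 1.2797 = 0.1536 W/m².
Total ΔF = 1.7338 + 0.1536 = 1.8874 W/m².

ΔF = 1.89 W/m²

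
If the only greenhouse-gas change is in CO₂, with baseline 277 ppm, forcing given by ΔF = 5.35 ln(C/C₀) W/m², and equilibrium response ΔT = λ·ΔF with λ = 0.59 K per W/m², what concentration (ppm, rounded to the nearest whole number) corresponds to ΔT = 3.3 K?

C ≈ 788 ppm

Required forcing: ΔF = ΔT/λ = 3.3/0.59 = 5.5932 W/m².
Then ln(C/277) = ΔF/5.35 = 5.5932/5.35 = 1.04546.
So C = 277 × e^1.04546 = 277 × 2.84471 = 787.98 ppm.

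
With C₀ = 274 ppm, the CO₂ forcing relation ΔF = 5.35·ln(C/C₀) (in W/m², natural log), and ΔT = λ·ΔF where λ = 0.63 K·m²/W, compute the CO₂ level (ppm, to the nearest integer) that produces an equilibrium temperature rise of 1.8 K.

Required forcing: ΔF = ΔT/λ = 1.8/0.63 = 2.8571 W/m².
Then ln(C/274) = ΔF/5.35 = 2.8571/5.35 = 0.53404.
So C = 274 × e^0.53404 = 274 × 1.70581 = 467.39 ppm.

C ≈ 467 ppm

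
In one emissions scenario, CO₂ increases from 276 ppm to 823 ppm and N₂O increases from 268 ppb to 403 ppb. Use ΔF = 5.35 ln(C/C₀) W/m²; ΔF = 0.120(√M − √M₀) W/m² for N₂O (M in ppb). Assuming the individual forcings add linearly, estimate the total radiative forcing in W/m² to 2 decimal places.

ΔF = 6.29 W/m²

CO₂: 5.35 × ln(823/276) = 5.35 × ln(2.98188) = 5.35 × 1.09255 = 5.8451 W/m².
N₂O: 0.120 × (√403 − √268) = 0.120 × (20.0749 − 16.3707) = 0.120 × 3.7042 = 0.4445 W/m².
Total ΔF = 5.8451 + 0.4445 = 6.2896 W/m².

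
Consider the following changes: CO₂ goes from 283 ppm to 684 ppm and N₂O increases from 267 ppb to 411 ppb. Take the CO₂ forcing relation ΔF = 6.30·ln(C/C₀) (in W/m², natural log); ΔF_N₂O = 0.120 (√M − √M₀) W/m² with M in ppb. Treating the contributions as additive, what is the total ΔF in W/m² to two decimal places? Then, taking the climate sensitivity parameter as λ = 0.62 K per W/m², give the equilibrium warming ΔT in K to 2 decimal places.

ΔF = 6.03 W/m²; ΔT = 3.74 K

CO₂: 6.30 × ln(684/283) = 6.30 × ln(2.41696) = 6.30 × 0.88251 = 5.5598 W/m².
N₂O: 0.120 × (√411 − √267) = 0.120 × (20.2731 − 16.3401) = 0.120 × 3.9330 = 0.4720 W/m².
Total ΔF = 5.5598 + 0.4720 = 6.0318 W/m².
ΔT = λ ΔF = 0.62 × 6.03 = 3.7386 K.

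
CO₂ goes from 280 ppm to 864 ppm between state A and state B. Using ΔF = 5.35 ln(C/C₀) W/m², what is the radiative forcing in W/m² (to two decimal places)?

ΔF = 6.03 W/m²

CO₂: 5.35 × ln(864/280) = 5.35 × ln(3.08571) = 5.35 × 1.12678 = 6.0283 W/m².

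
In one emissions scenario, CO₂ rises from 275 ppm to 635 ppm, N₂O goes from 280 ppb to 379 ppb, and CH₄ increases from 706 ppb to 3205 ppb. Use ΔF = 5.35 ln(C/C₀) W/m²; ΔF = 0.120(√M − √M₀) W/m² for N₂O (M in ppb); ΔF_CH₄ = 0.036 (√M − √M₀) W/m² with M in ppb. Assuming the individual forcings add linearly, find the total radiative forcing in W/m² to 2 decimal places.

CO₂: 5.35 × ln(635/275) = 5.35 × ln(2.30909) = 5.35 × 0.83685 = 4.4771 W/m².
N₂O: 0.120 × (√379 − √280) = 0.120 × (19.4679 − 16.7332) = 0.120 × 2.7347 = 0.3282 W/m².
CH₄: 0.036 × (√3205 − √706) = 0.036 × (56.6127 − 26.5707) = 0.036 × 30.0420 = 1.0815 W/m².
Total ΔF = 4.4771 + 0.3282 + 1.0815 = 5.8868 W/m².

ΔF = 5.89 W/m²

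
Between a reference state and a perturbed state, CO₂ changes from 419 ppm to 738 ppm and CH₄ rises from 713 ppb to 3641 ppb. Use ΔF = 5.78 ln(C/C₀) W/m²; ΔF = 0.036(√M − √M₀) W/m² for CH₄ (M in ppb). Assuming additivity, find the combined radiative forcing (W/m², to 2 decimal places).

CO₂: 5.78 × ln(738/419) = 5.78 × ln(1.76134) = 5.78 × 0.56607 = 3.2719 W/m².
CH₄: 0.036 × (√3641 − √713) = 0.036 × (60.3407 − 26.7021) = 0.036 × 33.6386 = 1.2110 W/m².
Total ΔF = 3.2719 + 1.2110 = 4.4829 W/m².

ΔF = 4.48 W/m²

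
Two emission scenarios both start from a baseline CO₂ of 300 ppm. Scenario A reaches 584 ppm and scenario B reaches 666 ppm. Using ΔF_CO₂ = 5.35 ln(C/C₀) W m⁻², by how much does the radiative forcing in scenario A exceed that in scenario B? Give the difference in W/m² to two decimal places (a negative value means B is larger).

ΔF_A = 5.35 ln(584/300) = 5.35 × 0.66612 = 3.5637 W/m².
ΔF_B = 5.35 ln(666/300) = 5.35 × 0.79751 = 4.2667 W/m².
Difference: 3.5637 − 4.2667 = -0.7030 W/m².

ΔF_A − ΔF_B = -0.70 W/m²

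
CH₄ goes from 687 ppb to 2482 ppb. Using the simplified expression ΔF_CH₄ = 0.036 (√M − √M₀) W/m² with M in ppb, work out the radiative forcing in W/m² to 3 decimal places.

CH₄: 0.036 × (√2482 − √687) = 0.036 × (49.8197 − 26.2107) = 0.036 × 23.6090 = 0.8499 W/m².

ΔF = 0.850 W/m²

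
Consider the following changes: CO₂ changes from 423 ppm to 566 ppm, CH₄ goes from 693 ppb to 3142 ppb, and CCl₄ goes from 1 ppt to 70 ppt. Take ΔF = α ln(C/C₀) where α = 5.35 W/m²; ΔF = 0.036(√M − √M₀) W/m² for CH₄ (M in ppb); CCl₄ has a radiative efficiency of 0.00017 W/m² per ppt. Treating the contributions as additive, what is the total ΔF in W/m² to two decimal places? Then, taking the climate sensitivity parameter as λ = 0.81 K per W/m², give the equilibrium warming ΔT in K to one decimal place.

CO₂: 5.35 × ln(566/423) = 5.35 × ln(1.33806) = 5.35 × 0.29122 = 1.5580 W/m².
CH₄: 0.036 × (√3142 − √693) = 0.036 × (56.0535 − 26.3249) = 0.036 × 29.7286 = 1.0702 W/m².
CCl₄: ΔF = 0.00017 × (70 − 1) = 0.00017 × 69 = 0.0117 W/m².
Total ΔF = 1.5580 + 1.0702 + 0.0117 = 2.6399 W/m².
ΔT = λ ΔF = 0.81 × 2.64 = 2.1384 K.

ΔF = 2.64 W/m²; ΔT = 2.1 K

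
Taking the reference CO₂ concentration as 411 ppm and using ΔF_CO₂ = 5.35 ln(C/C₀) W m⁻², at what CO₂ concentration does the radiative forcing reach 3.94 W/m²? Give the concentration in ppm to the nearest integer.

Set 5.35 ln(C/411) = 3.94, so ln(C/411) = 3.94/5.35 = 0.73645.
Then C/411 = e^0.73645 = 2.08851, giving C = 411 × 2.08851 = 858.38 ppm.

C ≈ 858 ppm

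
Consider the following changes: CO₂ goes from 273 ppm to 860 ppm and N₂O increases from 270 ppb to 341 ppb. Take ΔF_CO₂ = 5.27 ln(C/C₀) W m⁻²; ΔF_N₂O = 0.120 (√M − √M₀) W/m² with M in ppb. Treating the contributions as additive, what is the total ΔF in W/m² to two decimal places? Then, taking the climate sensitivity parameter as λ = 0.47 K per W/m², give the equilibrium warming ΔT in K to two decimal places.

CO₂: 5.27 × ln(860/273) = 5.27 × ln(3.15018) = 5.27 × 1.14746 = 6.0471 W/m².
N₂O: 0.120 × (√341 − √270) = 0.120 × (18.4662 − 16.4317) = 0.120 × 2.0345 = 0.2441 W/m².
Total ΔF = 6.0471 + 0.2441 = 6.2912 W/m².
ΔT = λ ΔF = 0.47 × 6.29 = 2.9563 K.

ΔF = 6.29 W/m²; ΔT = 2.96 K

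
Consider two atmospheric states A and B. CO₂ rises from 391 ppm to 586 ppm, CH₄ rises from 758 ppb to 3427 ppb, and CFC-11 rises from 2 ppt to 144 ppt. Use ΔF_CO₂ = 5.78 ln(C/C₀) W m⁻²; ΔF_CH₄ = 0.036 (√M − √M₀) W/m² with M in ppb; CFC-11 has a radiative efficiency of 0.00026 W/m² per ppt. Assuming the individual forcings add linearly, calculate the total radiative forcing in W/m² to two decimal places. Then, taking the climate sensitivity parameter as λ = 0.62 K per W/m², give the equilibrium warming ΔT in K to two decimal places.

ΔF = 3.49 W/m²; ΔT = 2.16 K

CO₂: 5.78 × ln(586/391) = 5.78 × ln(1.49872) = 5.78 × 0.40461 = 2.3386 W/m².
CH₄: 0.036 × (√3427 − √758) = 0.036 × (58.5406 − 27.5318) = 0.036 × 31.0088 = 1.1163 W/m².
CFC-11: ΔF = 0.00026 × (144 − 2) = 0.00026 × 142 = 0.0369 W/m².
Total ΔF = 2.3386 + 1.1163 + 0.0369 = 3.4918 W/m².
ΔT = λ ΔF = 0.62 × 3.49 = 2.1638 K.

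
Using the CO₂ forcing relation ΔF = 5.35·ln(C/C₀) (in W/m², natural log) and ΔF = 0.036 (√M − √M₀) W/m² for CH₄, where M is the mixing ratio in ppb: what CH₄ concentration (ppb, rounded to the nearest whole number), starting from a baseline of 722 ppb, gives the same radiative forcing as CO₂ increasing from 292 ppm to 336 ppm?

M ≈ 2278 ppb

CO₂ forcing: 5.35 × ln(336/292) = 5.35 × 0.140357 = 0.75091 W/m².
Set 0.036(√M − √722) = 0.75091: √M = 0.75091/0.036 + √722 = 20.8586 + 26.8701 = 47.7287.
M = (47.7287)² = 2278.03 ppb.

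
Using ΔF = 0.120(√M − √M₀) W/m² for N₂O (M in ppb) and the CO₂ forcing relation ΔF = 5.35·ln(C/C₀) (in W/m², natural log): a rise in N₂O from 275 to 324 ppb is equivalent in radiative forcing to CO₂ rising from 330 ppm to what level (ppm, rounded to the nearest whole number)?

C ≈ 341 ppm

N₂O forcing: 0.120 × (√324 − √275) = 0.120 × (18.0000 − 16.5831) = 0.120 × 1.4169 = 0.17003 W/m².
Set 5.35 ln(C/330) = 0.17003: ln(C/330) = 0.17003/5.35 = 0.03178, so C = 330 × e^0.03178 = 330 × 1.03229 = 340.66 ppm.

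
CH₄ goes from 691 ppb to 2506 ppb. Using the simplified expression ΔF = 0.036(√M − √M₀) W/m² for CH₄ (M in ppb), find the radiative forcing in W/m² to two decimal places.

CH₄: 0.036 × (√2506 − √691) = 0.036 × (50.0600 − 26.2869) = 0.036 × 23.7731 = 0.8558 W/m².

ΔF = 0.86 W/m²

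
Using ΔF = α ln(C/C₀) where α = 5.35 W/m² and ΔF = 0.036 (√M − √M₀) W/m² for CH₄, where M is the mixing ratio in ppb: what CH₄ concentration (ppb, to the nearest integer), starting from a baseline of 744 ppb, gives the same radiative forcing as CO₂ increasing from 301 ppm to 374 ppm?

M ≈ 3546 ppb

CO₂ forcing: 5.35 × ln(374/301) = 5.35 × 0.217146 = 1.16173 W/m².
Set 0.036(√M − √744) = 1.16173: √M = 1.16173/0.036 + √744 = 32.2703 + 27.2764 = 59.5467.
M = (59.5467)² = 3545.81 ppb.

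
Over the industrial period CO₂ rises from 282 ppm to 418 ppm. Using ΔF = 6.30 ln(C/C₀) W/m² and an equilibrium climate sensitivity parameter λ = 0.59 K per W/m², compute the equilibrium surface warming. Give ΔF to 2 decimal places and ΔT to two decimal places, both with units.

ΔF = 2.48 W/m²; ΔT = 1.46 K

CO₂: 6.30 × ln(418/282) = 6.30 × ln(1.48227) = 6.30 × 0.39357 = 2.4795 W/m².
ΔT = λ ΔF = 0.59 × 2.48 = 1.4632 K.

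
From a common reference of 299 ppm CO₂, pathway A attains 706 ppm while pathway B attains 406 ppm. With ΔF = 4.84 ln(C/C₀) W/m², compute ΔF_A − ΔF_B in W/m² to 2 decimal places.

ΔF_A − ΔF_B = 2.68 W/m²

ΔF_A = 4.84 ln(706/299) = 4.84 × 0.85917 = 4.1584 W/m².
ΔF_B = 4.84 ln(406/299) = 4.84 × 0.30591 = 1.4806 W/m².
Difference: 4.1584 − 1.4806 = 2.6778 W/m².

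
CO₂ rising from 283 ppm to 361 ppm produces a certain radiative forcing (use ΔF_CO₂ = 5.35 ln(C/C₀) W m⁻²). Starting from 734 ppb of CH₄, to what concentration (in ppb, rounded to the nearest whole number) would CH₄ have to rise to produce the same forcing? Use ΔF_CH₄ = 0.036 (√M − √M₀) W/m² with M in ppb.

M ≈ 4003 ppb

CO₂ forcing: 5.35 × ln(361/283) = 5.35 × 0.243431 = 1.30236 W/m².
Set 0.036(√M − √734) = 1.30236: √M = 1.30236/0.036 + √734 = 36.1767 + 27.0924 = 63.2691.
M = (63.2691)² = 4002.98 ppb.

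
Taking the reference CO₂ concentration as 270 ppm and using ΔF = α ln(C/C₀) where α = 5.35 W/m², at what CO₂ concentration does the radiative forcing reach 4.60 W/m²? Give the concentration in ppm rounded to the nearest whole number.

Set 5.35 ln(C/270) = 4.60, so ln(C/270) = 4.60/5.35 = 0.85981.
Then C/270 = e^0.85981 = 2.36271, giving C = 270 × 2.36271 = 637.93 ppm.

C ≈ 638 ppm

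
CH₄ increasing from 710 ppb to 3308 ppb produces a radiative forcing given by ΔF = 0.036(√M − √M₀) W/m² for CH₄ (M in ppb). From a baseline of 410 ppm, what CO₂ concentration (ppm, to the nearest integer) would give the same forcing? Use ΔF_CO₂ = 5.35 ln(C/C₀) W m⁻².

C ≈ 505 ppm

CH₄ forcing: 0.036 × (√3308 − √710) = 0.036 × (57.5152 − 26.6458) = 0.036 × 30.8694 = 1.11130 W/m².
Set 5.35 ln(C/410) = 1.11130: ln(C/410) = 1.11130/5.35 = 0.20772, so C = 410 × e^0.20772 = 410 × 1.23087 = 504.66 ppm.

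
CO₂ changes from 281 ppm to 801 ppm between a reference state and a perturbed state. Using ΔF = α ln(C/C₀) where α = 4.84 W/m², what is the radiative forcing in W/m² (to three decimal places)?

CO₂: 4.84 × ln(801/281) = 4.84 × ln(2.85053) = 4.84 × 1.04750 = 5.0699 W/m².

ΔF = 5.070 W/m²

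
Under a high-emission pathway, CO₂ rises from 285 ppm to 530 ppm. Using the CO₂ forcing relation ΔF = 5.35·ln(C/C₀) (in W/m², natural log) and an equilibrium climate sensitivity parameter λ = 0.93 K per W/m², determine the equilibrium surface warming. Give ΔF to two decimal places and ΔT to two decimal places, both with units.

ΔF = 3.32 W/m²; ΔT = 3.09 K

CO₂: 5.35 × ln(530/285) = 5.35 × ln(1.85965) = 5.35 × 0.62039 = 3.3191 W/m².
ΔT = λ ΔF = 0.93 × 3.32 = 3.0876 K.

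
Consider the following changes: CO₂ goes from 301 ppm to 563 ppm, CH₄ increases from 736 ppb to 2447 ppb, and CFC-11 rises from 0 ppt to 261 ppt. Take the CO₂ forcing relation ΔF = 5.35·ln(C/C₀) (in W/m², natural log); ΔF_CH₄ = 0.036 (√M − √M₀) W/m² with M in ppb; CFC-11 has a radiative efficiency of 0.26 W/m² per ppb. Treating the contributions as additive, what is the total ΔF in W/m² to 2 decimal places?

ΔF = 4.22 W/m²

CO₂: 5.35 × ln(563/301) = 5.35 × ln(1.87043) = 5.35 × 0.62617 = 3.3500 W/m².
CH₄: 0.036 × (√2447 − √736) = 0.036 × (49.4672 − 27.1293) = 0.036 × 22.3379 = 0.8042 W/m².
CFC-11: Δ = 261 − 0 = 261 ppt = 0.261 ppb; ΔF = 0.26 × 0.261 = 0.0679 W/m².
Total ΔF = 3.3500 + 0.8042 + 0.0679 = 4.2221 W/m².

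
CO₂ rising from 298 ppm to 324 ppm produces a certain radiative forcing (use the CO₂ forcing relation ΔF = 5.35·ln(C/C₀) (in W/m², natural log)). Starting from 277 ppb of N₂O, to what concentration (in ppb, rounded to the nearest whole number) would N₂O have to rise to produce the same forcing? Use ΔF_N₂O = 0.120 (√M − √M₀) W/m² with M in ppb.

CO₂ forcing: 5.35 × ln(324/298) = 5.35 × 0.083650 = 0.44753 W/m².
Set 0.120(√M − √277) = 0.44753: √M = 0.44753/0.120 + √277 = 3.7294 + 16.6433 = 20.3727.
M = (20.3727)² = 415.05 ppb.

M ≈ 415 ppb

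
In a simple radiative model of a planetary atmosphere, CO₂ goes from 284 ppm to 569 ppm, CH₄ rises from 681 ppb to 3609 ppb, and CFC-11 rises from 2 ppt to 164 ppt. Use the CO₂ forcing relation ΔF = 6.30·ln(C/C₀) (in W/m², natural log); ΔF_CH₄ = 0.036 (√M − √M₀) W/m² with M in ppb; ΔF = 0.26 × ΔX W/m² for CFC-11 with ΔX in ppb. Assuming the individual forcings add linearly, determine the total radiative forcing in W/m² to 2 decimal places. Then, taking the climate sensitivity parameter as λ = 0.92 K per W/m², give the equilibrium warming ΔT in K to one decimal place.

ΔF = 5.64 W/m²; ΔT = 5.2 K

CO₂: 6.30 × ln(569/284) = 6.30 × ln(2.00352) = 6.30 × 0.69491 = 4.3779 W/m².
CH₄: 0.036 × (√3609 − √681) = 0.036 × (60.0750 − 26.0960) = 0.036 × 33.9790 = 1.2232 W/m².
CFC-11: Δ = 164 − 2 = 162 ppt = 0.162 ppb; ΔF = 0.26 × 0.162 = 0.0421 W/m².
Total ΔF = 4.3779 + 1.2232 + 0.0421 = 5.6432 W/m².
ΔT = λ ΔF = 0.92 × 5.64 = 5.1888 K.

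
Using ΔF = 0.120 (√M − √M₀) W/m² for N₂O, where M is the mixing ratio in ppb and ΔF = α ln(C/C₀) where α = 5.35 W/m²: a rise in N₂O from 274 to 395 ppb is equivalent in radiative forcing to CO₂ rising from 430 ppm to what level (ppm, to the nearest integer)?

N₂O forcing: 0.120 × (√395 − √274) = 0.120 × (19.8746 − 16.5529) = 0.120 × 3.3217 = 0.39860 W/m².
Set 5.35 ln(C/430) = 0.39860: ln(C/430) = 0.39860/5.35 = 0.07450, so C = 430 × e^0.07450 = 430 × 1.07735 = 463.26 ppm.

C ≈ 463 ppm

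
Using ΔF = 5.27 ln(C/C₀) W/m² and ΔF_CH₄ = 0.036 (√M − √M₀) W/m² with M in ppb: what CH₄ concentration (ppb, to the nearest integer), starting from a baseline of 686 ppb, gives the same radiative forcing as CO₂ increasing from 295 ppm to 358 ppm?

CO₂ forcing: 5.27 × ln(358/295) = 5.27 × 0.193558 = 1.02005 W/m².
Set 0.036(√M − √686) = 1.02005: √M = 1.02005/0.036 + √686 = 28.3347 + 26.1916 = 54.5263.
M = (54.5263)² = 2973.12 ppb.

M ≈ 2973 ppb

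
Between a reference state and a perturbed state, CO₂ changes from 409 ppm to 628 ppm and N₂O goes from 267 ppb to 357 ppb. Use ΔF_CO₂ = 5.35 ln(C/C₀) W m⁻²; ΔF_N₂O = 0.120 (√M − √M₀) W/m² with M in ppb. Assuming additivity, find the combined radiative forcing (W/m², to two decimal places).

CO₂: 5.35 × ln(628/409) = 5.35 × ln(1.53545) = 5.35 × 0.42882 = 2.2942 W/m².
N₂O: 0.120 × (√357 − √267) = 0.120 × (18.8944 − 16.3401) = 0.120 × 2.5543 = 0.3065 W/m².
Total ΔF = 2.2942 + 0.3065 = 2.6007 W/m².

ΔF = 2.60 W/m²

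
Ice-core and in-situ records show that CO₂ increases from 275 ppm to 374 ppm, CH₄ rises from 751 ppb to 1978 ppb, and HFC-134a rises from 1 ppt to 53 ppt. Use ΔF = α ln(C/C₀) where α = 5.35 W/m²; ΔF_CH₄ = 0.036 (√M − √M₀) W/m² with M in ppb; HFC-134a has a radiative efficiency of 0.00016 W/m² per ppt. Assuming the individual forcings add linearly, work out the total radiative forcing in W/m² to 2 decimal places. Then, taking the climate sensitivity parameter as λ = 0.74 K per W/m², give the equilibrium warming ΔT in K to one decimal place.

CO₂: 5.35 × ln(374/275) = 5.35 × ln(1.36000) = 5.35 × 0.30748 = 1.6450 W/m².
CH₄: 0.036 × (√1978 − √751) = 0.036 × (44.4747 − 27.4044) = 0.036 × 17.0703 = 0.6145 W/m².
HFC-134a: ΔF = 0.00016 × (53 − 1) = 0.00016 × 52 = 0.0083 W/m².
Total ΔF = 1.6450 + 0.6145 + 0.0083 = 2.2678 W/m².
ΔT = λ ΔF = 0.74 × 2.27 = 1.6798 K.

ΔF = 2.27 W/m²; ΔT = 1.7 K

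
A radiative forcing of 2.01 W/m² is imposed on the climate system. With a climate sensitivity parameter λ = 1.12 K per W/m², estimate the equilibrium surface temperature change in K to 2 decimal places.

ΔT = 2.25 K

ΔT = λ ΔF = 1.12 × 2.01 = 2.2512 K.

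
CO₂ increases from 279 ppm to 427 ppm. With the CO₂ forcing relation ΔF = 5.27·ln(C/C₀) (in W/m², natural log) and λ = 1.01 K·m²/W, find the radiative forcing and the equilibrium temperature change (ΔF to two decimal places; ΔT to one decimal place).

ΔF = 2.24 W/m²; ΔT = 2.3 K

CO₂: 5.27 × ln(427/279) = 5.27 × ln(1.53047) = 5.27 × 0.42557 = 2.2428 W/m².
ΔT = λ ΔF = 1.01 × 2.24 = 2.2624 K.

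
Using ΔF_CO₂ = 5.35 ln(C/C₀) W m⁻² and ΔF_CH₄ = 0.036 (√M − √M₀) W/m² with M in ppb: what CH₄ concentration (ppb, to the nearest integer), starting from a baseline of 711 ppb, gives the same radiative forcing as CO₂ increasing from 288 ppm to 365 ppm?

M ≈ 3829 ppb

CO₂ forcing: 5.35 × ln(365/288) = 5.35 × 0.236937 = 1.26761 W/m².
Set 0.036(√M − √711) = 1.26761: √M = 1.26761/0.036 + √711 = 35.2114 + 26.6646 = 61.8760.
M = (61.8760)² = 3828.64 ppb.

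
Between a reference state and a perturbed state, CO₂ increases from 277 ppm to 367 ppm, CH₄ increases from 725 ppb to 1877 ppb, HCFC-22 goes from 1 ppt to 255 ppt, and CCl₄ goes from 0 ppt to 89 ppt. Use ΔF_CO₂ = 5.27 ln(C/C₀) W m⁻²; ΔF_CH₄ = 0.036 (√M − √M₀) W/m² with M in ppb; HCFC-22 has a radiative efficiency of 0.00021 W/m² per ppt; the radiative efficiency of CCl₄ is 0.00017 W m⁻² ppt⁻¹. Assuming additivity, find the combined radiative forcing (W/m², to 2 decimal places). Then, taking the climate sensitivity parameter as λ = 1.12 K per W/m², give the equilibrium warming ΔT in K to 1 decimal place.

ΔF = 2.14 W/m²; ΔT = 2.4 K

CO₂: 5.27 × ln(367/277) = 5.27 × ln(1.32491) = 5.27 × 0.28134 = 1.4827 W/m².
CH₄: 0.036 × (√1877 − √725) = 0.036 × (43.3244 − 26.9258) = 0.036 × 16.3986 = 0.5903 W/m².
HCFC-22: ΔF = 0.00021 × (255 − 1) = 0.00021 × 254 = 0.0533 W/m².
CCl₄: ΔF = 0.00017 × (89 − 0) = 0.00017 × 89 = 0.0151 W/m².
Total ΔF = 1.4827 + 0.5903 + 0.0533 + 0.0151 = 2.1414 W/m².
ΔT = λ ΔF = 1.12 × 2.14 = 2.3968 K.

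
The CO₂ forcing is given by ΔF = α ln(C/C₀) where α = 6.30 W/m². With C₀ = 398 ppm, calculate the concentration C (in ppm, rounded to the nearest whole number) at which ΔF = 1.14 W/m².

Set 6.30 ln(C/398) = 1.14, so ln(C/398) = 1.14/6.30 = 0.18095.
Then C/398 = e^0.18095 = 1.19836, giving C = 398 × 1.19836 = 476.95 ppm.

C ≈ 477 ppm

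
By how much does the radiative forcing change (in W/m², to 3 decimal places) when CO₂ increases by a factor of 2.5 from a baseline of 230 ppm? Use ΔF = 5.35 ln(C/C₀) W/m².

ΔF = 5.35 × ln(2.5) = 5.35 × 0.91629 = 4.9022 W/m².

ΔF = 4.902 W/m²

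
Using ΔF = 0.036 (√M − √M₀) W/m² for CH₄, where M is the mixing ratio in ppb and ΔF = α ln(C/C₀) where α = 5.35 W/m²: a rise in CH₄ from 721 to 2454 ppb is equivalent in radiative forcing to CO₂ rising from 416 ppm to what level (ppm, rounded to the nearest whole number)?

CH₄ forcing: 0.036 × (√2454 − √721) = 0.036 × (49.5379 − 26.8514) = 0.036 × 22.6865 = 0.81671 W/m².
Set 5.35 ln(C/416) = 0.81671: ln(C/416) = 0.81671/5.35 = 0.15266, so C = 416 × e^0.15266 = 416 × 1.16493 = 484.61 ppm.

C ≈ 485 ppm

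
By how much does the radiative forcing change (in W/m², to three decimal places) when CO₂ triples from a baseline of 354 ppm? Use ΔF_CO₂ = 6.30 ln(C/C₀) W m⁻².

ΔF = 6.921 W/m²

ΔF = 6.30 × ln(3) = 6.30 × 1.09861 = 6.9212 W/m².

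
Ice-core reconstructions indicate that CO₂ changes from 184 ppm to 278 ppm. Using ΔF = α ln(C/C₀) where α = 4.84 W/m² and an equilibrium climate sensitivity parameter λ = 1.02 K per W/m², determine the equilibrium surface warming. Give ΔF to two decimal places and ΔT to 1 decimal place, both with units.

CO₂: 4.84 × ln(278/184) = 4.84 × ln(1.51087) = 4.84 × 0.41269 = 1.9974 W/m².
ΔT = λ ΔF = 1.02 × 2.00 = 2.0400 K.

ΔF = 2.00 W/m²; ΔT = 2.0 K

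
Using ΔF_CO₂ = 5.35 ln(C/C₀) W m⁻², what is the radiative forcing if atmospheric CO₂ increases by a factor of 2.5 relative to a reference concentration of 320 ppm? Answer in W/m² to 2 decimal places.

Because the forcing depends only on the ratio C/C₀, the initial concentration does not enter.
ΔF = 5.35 × ln(2.5) = 5.35 × 0.91629 = 4.9022 W/m².

ΔF = 4.90 W/m²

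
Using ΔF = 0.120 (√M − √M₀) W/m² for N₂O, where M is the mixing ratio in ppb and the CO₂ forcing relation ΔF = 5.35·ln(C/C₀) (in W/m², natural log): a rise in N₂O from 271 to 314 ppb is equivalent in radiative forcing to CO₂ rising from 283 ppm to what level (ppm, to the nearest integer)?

C ≈ 291 ppm

N₂O forcing: 0.120 × (√314 − √271) = 0.120 × (17.7200 − 16.4621) = 0.120 × 1.2579 = 0.15095 W/m².
Set 5.35 ln(C/283) = 0.15095: ln(C/283) = 0.15095/5.35 = 0.02821, so C = 283 × e^0.02821 = 283 × 1.02861 = 291.10 ppm.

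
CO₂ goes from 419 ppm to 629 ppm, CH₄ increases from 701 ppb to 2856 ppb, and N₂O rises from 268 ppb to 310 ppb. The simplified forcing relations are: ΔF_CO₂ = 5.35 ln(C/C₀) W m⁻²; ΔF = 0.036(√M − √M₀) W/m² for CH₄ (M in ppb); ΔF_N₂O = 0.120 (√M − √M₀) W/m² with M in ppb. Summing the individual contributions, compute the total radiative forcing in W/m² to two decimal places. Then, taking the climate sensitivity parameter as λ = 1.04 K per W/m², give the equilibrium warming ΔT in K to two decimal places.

ΔF = 3.29 W/m²; ΔT = 3.42 K

CO₂: 5.35 × ln(629/419) = 5.35 × ln(1.50119) = 5.35 × 0.40626 = 2.1735 W/m².
CH₄: 0.036 × (√2856 − √701) = 0.036 × (53.4416 − 26.4764) = 0.036 × 26.9652 = 0.9707 W/m².
N₂O: 0.120 × (√310 − √268) = 0.120 × (17.6068 − 16.3707) = 0.120 × 1.2361 = 0.1483 W/m².
Total ΔF = 2.1735 + 0.9707 + 0.1483 = 3.2925 W/m².
ΔT = λ ΔF = 1.04 × 3.29 = 3.4216 K.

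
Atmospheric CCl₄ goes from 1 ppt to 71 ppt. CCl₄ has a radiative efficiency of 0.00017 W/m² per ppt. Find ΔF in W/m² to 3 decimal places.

ΔF = 0.012 W/m²

CCl₄: ΔF = 0.00017 × (71 − 1) = 0.00017 × 70 = 0.0119 W/m².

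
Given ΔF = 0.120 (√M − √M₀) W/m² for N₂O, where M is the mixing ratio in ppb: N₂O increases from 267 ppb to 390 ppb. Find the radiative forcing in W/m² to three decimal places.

ΔF = 0.409 W/m²

N₂O: 0.120 × (√390 − √267) = 0.120 × (19.7484 − 16.3401) = 0.120 × 3.4083 = 0.4090 W/m².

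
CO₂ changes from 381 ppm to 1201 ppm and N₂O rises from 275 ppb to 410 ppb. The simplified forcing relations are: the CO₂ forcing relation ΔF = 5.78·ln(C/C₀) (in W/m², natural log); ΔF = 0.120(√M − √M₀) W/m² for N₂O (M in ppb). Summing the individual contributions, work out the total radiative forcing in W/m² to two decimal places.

CO₂: 5.78 × ln(1201/381) = 5.78 × ln(3.15223) = 5.78 × 1.14811 = 6.6361 W/m².
N₂O: 0.120 × (√410 − √275) = 0.120 × (20.2485 − 16.5831) = 0.120 × 3.6654 = 0.4398 W/m².
Total ΔF = 6.6361 + 0.4398 = 7.0759 W/m².

ΔF = 7.08 W/m²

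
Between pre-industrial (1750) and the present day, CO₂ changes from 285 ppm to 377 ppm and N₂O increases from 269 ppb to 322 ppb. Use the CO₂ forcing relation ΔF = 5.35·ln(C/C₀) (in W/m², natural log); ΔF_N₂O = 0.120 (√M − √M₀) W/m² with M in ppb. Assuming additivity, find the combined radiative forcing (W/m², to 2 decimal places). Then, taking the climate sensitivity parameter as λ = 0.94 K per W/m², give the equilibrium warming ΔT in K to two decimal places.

CO₂: 5.35 × ln(377/285) = 5.35 × ln(1.32281) = 5.35 × 0.27976 = 1.4967 W/m².
N₂O: 0.120 × (√322 − √269) = 0.120 × (17.9444 − 16.4012) = 0.120 × 1.5432 = 0.1852 W/m².
Total ΔF = 1.4967 + 0.1852 = 1.6819 W/m².
ΔT = λ ΔF = 0.94 × 1.68 = 1.5792 K.

ΔF = 1.68 W/m²; ΔT = 1.58 K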